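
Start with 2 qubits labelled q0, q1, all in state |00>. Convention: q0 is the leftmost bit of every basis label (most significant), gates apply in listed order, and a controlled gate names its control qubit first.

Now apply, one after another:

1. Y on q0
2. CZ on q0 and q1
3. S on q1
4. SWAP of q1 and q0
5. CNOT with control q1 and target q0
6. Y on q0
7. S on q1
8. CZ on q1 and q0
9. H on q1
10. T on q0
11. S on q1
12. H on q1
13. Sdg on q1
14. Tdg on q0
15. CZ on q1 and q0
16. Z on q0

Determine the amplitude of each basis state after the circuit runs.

The final amplitudes are 1/2 + I/2 on |00>, 1/2 + I/2 on |01>, 0 on |10>, 0 on |11>.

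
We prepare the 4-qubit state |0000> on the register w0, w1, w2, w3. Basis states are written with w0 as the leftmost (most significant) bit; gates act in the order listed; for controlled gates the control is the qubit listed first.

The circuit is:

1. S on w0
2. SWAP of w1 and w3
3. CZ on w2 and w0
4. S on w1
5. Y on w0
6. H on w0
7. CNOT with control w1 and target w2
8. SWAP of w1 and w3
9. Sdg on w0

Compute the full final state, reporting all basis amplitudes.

After the circuit, the state carries amplitude sqrt(2)*I/2 on |0000>, -sqrt(2)/2 on |1000>, and 0 on every other basis state.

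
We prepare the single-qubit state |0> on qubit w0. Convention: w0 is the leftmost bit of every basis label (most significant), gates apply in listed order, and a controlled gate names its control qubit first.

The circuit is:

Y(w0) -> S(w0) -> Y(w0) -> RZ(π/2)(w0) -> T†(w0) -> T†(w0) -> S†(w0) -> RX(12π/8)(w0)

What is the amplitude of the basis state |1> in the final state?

|1> carries amplitude -sqrt(2)*exp(3*I*pi/4)/2 in the final state.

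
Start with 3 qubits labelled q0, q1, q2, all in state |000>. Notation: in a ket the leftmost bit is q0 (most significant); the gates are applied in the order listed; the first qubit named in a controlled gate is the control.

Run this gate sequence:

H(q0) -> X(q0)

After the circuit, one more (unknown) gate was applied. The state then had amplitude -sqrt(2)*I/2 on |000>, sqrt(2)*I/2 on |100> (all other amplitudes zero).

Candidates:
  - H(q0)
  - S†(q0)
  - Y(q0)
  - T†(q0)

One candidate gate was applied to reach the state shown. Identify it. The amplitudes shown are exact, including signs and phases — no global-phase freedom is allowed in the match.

The applied gate was Y(q0).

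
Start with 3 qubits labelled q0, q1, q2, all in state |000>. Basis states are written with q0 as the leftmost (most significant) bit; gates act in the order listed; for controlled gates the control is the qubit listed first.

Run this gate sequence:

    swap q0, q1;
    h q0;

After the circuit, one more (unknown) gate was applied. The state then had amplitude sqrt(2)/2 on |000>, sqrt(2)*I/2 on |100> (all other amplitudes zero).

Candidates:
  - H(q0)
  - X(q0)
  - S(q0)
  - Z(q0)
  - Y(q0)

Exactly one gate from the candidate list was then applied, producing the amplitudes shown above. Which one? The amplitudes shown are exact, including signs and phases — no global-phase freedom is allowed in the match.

It was S(q0) that produced the state shown.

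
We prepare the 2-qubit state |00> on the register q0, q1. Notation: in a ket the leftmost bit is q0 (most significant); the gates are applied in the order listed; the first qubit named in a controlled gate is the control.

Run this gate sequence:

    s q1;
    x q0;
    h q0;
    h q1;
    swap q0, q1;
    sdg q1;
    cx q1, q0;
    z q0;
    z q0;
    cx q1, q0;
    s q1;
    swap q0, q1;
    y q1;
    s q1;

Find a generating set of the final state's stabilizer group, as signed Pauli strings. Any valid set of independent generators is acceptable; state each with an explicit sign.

One valid set of independent stabilizer generators is -XI, -IY (any independent generating set of the same group is equally correct). Key observation: gates 5-12 undo each other exactly, leaving only the rest of the circuit to track.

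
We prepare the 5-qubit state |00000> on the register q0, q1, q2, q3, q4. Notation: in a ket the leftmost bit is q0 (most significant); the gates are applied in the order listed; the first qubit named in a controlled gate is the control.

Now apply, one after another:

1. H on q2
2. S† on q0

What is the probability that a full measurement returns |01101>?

The probability of measuring |01101> is 0.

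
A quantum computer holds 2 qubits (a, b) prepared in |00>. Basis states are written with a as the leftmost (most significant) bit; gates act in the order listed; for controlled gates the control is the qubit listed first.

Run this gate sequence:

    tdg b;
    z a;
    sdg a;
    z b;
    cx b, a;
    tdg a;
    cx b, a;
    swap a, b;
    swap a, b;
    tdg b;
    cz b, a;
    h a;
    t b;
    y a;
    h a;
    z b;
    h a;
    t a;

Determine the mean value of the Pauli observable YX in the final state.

The observable YX averages to 0.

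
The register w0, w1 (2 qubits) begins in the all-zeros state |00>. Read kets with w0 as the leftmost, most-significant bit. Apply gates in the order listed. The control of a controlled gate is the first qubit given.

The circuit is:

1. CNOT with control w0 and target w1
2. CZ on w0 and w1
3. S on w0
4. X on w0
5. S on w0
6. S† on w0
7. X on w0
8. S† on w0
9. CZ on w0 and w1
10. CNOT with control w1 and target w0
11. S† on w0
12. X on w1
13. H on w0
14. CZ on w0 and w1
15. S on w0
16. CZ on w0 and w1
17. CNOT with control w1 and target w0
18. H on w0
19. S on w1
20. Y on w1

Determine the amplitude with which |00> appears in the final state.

The final state's coefficient on |00> equals 1/2 + I/2. Key observation: the block from step 2 through step 9 cancels to the identity and can be dropped.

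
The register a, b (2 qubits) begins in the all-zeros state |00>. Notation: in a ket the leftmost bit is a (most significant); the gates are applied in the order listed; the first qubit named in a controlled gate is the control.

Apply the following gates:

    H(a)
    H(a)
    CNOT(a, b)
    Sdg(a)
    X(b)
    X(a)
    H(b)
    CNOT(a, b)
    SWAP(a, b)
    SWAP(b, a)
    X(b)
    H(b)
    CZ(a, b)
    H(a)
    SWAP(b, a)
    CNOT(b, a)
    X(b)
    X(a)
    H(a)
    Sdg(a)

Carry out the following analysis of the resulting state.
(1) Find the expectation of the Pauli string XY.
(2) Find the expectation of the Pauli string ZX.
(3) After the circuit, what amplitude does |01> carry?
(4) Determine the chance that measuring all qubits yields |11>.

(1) The expectation value of XY is 1.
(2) The observable ZX averages to -1.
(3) |01> carries amplitude -1/2 in the final state.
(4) The probability of measuring |11> is 1/4.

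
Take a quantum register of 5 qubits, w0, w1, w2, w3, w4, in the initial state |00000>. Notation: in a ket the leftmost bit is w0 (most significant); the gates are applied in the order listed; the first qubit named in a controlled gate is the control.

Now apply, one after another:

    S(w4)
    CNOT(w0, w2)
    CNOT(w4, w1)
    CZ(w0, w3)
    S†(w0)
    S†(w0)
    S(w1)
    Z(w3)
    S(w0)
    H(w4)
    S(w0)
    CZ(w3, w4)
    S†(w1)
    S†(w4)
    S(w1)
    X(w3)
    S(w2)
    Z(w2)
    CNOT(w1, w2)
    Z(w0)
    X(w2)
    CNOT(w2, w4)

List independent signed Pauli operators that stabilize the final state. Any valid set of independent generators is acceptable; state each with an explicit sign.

One valid set of independent stabilizer generators is +IIIIY, +ZIIII, +IZIII, -IIZII, -IIIZI (any independent generating set of the same group is equally correct).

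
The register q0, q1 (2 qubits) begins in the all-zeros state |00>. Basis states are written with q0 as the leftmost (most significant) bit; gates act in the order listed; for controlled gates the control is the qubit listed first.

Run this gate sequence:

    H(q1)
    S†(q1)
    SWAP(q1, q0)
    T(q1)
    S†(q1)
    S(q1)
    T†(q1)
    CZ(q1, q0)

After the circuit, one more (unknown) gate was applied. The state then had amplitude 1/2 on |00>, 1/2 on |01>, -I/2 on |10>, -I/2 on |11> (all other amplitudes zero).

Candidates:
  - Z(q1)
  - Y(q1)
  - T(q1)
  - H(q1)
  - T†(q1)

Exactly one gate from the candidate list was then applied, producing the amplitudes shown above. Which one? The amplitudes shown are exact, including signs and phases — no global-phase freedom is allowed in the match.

The applied gate was H(q1). Key observation: steps 4-7 multiply out to the identity, so the circuit reduces to the remaining gates.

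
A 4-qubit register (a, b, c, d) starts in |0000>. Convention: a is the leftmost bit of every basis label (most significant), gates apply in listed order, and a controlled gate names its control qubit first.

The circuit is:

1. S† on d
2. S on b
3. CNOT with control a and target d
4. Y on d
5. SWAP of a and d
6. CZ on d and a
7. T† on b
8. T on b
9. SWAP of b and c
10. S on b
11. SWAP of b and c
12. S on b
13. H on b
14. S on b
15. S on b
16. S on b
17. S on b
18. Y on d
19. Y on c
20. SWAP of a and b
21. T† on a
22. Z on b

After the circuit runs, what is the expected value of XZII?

In the final state, XZII has expectation -sqrt(2)/2. Key observation: gates 14-17 undo each other exactly, leaving only the rest of the circuit to track.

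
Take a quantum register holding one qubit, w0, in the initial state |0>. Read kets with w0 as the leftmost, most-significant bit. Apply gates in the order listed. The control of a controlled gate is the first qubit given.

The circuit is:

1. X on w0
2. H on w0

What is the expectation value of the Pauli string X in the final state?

The expectation value of X is -1.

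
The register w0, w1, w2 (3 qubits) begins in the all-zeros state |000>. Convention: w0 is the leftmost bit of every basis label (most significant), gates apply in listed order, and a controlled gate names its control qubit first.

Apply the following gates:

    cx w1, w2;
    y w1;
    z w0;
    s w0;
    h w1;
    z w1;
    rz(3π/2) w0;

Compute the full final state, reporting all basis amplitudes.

The final amplitudes are -sqrt(2)*exp(3*I*pi/4)/2 on |000>, -sqrt(2)*exp(3*I*pi/4)/2 on |010>, and 0 on every other basis state.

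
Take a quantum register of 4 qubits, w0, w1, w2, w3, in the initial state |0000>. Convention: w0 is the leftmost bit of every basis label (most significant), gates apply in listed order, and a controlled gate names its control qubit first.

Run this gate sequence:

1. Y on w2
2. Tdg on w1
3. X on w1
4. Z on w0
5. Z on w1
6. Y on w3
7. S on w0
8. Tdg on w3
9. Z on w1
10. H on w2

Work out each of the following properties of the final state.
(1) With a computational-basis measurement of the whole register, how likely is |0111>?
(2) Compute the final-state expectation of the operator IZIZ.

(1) Outcome |0111> occurs with probability 1/2.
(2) In the final state, IZIZ has expectation 1.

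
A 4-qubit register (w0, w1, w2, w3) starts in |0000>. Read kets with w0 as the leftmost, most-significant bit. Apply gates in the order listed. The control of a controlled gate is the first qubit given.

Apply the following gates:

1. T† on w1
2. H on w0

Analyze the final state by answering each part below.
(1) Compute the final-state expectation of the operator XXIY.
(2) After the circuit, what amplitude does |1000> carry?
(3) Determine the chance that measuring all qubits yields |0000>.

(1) The expectation value of XXIY is 0.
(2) The amplitude on |1000> is sqrt(2)/2.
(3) Outcome |0000> occurs with probability 1/2.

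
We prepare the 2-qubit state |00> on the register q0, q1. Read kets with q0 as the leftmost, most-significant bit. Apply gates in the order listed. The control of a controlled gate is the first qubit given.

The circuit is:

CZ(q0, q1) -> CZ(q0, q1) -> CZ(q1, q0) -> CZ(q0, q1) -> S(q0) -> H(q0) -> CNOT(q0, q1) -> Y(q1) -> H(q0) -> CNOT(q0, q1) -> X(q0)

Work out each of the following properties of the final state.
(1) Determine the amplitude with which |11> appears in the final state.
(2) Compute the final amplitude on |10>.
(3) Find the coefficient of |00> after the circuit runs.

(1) |11> carries amplitude I/2 in the final state.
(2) The final state's coefficient on |10> equals -I/2.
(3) The final state's coefficient on |00> equals I/2.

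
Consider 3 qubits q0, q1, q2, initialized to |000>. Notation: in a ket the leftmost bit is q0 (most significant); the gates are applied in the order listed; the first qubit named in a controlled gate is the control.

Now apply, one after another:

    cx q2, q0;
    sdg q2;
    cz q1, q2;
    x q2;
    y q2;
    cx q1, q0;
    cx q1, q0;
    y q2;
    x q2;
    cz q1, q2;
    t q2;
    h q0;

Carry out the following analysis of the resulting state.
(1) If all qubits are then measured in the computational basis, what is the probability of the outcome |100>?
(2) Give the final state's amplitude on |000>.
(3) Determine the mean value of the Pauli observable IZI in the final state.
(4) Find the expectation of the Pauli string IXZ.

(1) Outcome |100> occurs with probability 1/2. Key observation: the block from step 3 through step 10 cancels to the identity and can be dropped.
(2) The final state's coefficient on |000> equals sqrt(2)/2.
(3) In the final state, IZI has expectation 1.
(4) The observable IXZ averages to 0.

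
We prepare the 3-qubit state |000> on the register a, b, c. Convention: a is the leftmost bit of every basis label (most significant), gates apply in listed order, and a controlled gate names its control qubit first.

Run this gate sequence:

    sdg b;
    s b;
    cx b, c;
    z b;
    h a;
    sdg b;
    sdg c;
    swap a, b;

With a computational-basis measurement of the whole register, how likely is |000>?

Outcome |000> occurs with probability 1/2.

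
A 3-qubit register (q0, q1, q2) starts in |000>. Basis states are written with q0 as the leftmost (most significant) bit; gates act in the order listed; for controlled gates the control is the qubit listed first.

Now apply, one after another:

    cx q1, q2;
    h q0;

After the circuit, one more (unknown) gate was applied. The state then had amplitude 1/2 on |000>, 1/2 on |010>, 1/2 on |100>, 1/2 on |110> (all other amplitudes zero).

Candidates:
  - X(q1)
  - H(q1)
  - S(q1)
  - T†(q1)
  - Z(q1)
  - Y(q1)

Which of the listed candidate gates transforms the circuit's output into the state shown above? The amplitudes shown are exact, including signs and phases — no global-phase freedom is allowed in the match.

The unique candidate consistent with the amplitudes is H(q1).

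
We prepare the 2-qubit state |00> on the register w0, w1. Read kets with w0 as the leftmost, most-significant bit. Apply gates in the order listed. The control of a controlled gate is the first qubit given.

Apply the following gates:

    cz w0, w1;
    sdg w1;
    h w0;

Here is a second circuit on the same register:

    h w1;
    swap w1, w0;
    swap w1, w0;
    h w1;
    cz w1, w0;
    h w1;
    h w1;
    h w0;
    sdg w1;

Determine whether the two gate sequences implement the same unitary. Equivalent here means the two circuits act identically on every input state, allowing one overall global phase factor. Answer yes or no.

Yes — the two circuits implement the same unitary up to a global phase.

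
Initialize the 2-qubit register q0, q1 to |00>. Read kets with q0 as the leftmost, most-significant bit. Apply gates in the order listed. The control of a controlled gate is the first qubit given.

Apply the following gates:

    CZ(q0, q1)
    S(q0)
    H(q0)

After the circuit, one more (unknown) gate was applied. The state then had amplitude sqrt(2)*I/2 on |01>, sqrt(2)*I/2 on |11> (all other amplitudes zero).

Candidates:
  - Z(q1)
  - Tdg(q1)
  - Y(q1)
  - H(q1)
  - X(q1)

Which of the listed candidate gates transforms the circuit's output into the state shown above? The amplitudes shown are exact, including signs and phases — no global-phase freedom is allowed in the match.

The applied gate was Y(q1).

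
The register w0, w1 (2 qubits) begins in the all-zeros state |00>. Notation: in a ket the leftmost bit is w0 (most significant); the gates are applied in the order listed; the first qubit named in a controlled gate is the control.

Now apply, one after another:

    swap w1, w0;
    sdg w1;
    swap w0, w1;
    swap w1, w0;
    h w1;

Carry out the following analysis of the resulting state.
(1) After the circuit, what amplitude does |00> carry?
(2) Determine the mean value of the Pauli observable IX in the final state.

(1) The amplitude on |00> is sqrt(2)/2.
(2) In the final state, IX has expectation 1.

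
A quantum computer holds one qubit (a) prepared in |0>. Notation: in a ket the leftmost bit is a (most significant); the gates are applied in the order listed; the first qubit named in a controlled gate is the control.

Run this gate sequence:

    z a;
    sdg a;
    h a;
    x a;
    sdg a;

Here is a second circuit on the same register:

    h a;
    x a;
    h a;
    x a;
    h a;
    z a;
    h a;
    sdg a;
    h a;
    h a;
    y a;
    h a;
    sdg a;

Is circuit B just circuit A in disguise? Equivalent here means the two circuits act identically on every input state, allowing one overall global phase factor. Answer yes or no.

No: there is an input state on which the two circuits produce genuinely different outputs (not merely differing by a phase).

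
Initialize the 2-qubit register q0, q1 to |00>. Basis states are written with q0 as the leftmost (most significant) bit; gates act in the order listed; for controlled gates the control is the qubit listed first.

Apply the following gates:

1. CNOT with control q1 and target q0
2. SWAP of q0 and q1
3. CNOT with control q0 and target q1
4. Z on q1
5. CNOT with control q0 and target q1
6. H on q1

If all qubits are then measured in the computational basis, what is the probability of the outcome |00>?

A full measurement returns |00> with probability 1/2.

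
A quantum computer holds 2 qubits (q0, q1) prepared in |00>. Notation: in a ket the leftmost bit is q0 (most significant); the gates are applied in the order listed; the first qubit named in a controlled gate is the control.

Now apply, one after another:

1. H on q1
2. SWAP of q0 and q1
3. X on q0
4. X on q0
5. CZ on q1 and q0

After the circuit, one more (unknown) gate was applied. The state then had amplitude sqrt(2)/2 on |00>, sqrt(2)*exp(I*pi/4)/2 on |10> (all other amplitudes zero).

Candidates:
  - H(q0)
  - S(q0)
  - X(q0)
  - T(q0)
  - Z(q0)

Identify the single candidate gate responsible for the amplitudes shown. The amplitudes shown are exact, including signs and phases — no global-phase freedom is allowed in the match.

The unique candidate consistent with the amplitudes is T(q0).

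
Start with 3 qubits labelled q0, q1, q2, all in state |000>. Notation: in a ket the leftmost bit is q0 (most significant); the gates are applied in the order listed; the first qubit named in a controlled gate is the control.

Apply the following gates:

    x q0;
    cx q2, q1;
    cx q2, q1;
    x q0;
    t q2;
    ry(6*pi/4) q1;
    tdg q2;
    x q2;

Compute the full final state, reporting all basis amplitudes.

After the circuit, the state carries amplitude -sqrt(2)/2 on |001>, sqrt(2)/2 on |011>, and 0 on every other basis state. Key observation: steps 1-4 multiply out to the identity, so the circuit reduces to the remaining gates.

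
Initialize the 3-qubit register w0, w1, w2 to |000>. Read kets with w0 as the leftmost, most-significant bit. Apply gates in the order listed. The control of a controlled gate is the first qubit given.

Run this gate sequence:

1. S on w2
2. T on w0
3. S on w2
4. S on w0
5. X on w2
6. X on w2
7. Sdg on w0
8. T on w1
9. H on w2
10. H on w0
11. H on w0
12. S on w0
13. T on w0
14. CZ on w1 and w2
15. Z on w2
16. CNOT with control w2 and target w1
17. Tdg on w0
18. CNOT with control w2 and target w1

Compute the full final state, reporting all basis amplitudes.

After the circuit, the state carries amplitude sqrt(2)/2 on |000>, -sqrt(2)/2 on |001>, and 0 on every other basis state.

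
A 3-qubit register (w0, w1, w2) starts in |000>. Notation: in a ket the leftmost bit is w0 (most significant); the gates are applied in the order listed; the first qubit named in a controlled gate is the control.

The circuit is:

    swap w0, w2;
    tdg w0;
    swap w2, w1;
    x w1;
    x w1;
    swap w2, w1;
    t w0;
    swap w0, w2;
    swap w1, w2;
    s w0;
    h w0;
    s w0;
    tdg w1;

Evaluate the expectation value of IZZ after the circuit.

In the final state, IZZ has expectation 1. Key observation: gates 1-8 undo each other exactly, leaving only the rest of the circuit to track.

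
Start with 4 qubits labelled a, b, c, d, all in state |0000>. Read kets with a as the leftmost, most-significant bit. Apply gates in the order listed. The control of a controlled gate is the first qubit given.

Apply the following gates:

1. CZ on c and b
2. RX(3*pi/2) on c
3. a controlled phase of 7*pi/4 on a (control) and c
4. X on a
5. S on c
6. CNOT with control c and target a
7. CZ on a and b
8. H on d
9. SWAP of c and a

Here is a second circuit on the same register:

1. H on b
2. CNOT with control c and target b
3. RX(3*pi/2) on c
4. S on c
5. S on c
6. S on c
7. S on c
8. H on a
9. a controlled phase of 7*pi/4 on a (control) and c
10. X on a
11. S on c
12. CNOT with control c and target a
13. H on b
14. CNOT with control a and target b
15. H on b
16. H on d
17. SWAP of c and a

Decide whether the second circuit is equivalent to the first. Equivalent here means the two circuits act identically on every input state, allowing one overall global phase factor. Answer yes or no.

No: there is an input state on which the two circuits produce genuinely different outputs (not merely differing by a phase).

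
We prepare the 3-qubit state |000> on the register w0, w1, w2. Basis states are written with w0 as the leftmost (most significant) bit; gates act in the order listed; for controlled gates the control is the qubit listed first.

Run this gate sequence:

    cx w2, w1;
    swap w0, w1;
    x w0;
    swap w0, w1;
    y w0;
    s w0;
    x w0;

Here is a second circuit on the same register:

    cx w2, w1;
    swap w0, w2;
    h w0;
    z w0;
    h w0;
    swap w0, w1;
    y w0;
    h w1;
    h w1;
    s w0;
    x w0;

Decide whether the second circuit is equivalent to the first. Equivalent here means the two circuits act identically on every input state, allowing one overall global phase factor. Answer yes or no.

No, they are not equivalent — no single phase factor reconciles the two unitaries.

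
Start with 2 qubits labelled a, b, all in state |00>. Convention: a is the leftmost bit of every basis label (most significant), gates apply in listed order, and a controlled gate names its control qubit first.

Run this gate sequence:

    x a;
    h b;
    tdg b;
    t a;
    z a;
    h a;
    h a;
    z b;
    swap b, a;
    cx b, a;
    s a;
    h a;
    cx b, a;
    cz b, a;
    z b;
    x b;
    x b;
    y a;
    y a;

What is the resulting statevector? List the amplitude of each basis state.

After the circuit, the state carries amplitude 0 on |00>, -1/2 - exp(3*I*pi/4)/2 on |01>, 0 on |10>, 1/2 - exp(3*I*pi/4)/2 on |11>.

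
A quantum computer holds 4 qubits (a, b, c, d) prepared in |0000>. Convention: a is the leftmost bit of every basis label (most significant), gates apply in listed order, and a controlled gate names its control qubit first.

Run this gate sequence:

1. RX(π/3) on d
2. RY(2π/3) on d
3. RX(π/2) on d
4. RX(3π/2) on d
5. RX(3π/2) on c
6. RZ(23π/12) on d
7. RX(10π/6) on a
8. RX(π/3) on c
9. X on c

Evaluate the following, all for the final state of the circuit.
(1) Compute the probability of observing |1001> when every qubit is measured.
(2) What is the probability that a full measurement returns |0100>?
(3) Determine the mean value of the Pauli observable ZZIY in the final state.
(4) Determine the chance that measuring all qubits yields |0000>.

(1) Outcome |1001> occurs with probability 5/64 - 5*sqrt(3)/128.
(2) Outcome |0100> occurs with probability 0.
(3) The observable ZZIY averages to -9*sqrt(2)/32 - sqrt(6)/32.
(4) Outcome |0000> occurs with probability 9/64 - 9*sqrt(3)/128.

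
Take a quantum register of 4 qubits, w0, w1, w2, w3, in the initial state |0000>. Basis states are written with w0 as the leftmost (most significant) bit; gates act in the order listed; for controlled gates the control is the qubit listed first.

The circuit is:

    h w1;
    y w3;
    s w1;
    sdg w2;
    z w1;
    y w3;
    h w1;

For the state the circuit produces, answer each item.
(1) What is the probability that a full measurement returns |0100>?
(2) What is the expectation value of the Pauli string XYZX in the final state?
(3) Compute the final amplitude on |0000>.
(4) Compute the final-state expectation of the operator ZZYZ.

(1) Outcome |0100> occurs with probability 1/2.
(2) In the final state, XYZX has expectation 0.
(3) |0000> carries amplitude 1/2 - I/2 in the final state.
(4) The observable ZZYZ averages to 0.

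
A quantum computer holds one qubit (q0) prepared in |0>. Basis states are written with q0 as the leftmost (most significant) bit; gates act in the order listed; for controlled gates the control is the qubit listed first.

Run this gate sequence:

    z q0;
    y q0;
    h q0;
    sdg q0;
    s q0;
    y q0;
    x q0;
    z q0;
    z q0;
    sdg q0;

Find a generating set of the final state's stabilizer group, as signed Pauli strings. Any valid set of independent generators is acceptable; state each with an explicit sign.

The final state is stabilized by the group generated by -Y; other independent generating sets are equally valid.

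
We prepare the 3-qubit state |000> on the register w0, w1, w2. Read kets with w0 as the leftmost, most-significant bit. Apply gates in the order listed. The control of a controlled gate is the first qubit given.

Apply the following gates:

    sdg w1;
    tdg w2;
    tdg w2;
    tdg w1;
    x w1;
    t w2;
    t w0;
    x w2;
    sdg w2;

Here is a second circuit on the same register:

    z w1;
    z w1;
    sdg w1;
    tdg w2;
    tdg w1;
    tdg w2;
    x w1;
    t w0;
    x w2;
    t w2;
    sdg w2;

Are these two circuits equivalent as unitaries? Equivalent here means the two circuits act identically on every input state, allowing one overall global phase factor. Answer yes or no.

No, they are not equivalent — no single phase factor reconciles the two unitaries.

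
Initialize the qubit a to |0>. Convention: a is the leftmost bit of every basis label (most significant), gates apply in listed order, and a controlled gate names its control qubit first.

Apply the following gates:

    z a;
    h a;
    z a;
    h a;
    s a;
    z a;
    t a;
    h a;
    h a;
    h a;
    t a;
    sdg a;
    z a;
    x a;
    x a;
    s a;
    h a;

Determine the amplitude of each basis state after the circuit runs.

The final amplitudes are 1/2 - exp(3*I*pi/4)/2 on |0>, -1/2 - exp(3*I*pi/4)/2 on |1>.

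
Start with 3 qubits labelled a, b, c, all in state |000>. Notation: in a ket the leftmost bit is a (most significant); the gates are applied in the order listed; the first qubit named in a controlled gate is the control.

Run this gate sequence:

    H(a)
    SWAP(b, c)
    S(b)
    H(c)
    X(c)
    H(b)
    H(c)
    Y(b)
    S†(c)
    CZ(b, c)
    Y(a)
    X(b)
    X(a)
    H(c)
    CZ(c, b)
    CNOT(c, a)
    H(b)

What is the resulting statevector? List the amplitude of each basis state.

The resulting statevector has amplitude 0 on |000>, 1/2 on |001>, -1/2 on |010>, 0 on |011>, 0 on |100>, -1/2 on |101>, 1/2 on |110>, 0 on |111>.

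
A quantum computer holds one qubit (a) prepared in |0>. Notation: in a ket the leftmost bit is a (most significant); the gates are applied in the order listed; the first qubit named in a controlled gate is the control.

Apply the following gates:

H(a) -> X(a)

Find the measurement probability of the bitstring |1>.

Outcome |1> occurs with probability 1/2.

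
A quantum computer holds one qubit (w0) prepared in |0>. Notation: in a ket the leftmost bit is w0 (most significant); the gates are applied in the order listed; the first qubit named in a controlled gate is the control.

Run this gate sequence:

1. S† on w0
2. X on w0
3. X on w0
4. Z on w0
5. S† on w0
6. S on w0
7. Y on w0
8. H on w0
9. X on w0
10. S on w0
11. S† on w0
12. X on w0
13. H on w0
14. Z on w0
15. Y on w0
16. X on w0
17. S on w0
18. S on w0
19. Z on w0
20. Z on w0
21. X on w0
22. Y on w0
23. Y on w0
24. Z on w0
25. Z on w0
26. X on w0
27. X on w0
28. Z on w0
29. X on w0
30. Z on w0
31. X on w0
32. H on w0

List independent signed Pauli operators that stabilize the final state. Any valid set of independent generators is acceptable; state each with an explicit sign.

One valid set of independent stabilizer generators is +X (any independent generating set of the same group is equally correct). Key observation: gates 8-13 undo each other exactly, leaving only the rest of the circuit to track.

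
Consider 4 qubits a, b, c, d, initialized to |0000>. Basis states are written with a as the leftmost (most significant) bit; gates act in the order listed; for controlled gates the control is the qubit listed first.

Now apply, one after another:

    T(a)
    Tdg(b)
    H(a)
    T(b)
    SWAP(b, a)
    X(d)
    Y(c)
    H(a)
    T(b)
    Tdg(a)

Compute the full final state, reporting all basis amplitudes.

After the circuit, the state carries amplitude I/2 on |0011>, exp(3*I*pi/4)/2 on |0111>, exp(I*pi/4)/2 on |1011>, I/2 on |1111>, and 0 on every other basis state.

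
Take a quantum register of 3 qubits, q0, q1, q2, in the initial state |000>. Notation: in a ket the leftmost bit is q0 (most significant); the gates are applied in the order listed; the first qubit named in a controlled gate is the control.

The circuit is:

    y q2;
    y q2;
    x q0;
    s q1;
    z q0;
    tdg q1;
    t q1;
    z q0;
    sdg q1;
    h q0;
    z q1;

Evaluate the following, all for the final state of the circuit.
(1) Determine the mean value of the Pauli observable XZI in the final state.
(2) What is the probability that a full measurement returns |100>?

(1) In the final state, XZI has expectation -1. Key observation: steps 4-9 multiply out to the identity, so the circuit reduces to the remaining gates.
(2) The probability of measuring |100> is 1/2.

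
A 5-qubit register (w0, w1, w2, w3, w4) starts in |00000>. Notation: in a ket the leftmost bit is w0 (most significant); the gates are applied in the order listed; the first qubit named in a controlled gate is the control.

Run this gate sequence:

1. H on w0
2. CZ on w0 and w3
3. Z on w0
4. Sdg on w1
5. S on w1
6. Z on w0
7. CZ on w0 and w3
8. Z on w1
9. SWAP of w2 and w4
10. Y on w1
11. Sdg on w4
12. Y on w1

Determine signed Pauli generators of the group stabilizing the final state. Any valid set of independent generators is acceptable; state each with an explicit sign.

The final state is stabilized by the group generated by +XIIII, +IZIII, +IIZII, +IIIZI, +IIIIZ; other independent generating sets are equally valid. Key observation: gates 2-7 undo each other exactly, leaving only the rest of the circuit to track.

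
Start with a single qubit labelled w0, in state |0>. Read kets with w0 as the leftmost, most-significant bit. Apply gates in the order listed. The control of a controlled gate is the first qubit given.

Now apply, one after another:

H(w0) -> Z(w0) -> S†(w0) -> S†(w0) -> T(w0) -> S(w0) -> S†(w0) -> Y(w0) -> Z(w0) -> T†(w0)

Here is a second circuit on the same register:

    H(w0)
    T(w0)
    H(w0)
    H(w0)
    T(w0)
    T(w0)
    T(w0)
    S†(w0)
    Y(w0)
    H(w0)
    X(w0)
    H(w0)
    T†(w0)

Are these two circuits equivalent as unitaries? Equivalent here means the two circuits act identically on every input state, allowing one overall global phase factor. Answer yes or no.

No — the two circuits implement different unitaries, even allowing a global phase.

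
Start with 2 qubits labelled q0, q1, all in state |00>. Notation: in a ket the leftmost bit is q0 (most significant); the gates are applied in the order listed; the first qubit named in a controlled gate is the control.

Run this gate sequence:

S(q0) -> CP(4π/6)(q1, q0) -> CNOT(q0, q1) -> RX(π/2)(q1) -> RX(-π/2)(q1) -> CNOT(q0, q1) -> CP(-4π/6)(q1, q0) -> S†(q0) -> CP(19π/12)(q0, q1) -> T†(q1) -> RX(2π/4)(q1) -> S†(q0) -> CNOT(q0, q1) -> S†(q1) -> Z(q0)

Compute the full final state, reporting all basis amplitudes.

The resulting statevector has amplitude sqrt(2)/2 on |00>, -sqrt(2)/2 on |01>, 0 on |10>, 0 on |11>. Key observation: gates 1-8 undo each other exactly, leaving only the rest of the circuit to track.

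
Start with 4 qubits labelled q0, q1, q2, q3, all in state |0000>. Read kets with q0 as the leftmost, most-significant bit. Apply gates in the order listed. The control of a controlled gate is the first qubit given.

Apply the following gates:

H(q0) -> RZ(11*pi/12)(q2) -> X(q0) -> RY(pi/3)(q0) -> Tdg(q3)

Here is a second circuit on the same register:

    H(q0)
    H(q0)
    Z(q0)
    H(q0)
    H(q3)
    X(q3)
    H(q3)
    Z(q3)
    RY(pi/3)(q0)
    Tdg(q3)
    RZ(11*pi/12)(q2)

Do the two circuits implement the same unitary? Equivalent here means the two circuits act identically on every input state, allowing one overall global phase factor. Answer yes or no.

Yes: on every input state the two circuits agree up to one overall phase factor.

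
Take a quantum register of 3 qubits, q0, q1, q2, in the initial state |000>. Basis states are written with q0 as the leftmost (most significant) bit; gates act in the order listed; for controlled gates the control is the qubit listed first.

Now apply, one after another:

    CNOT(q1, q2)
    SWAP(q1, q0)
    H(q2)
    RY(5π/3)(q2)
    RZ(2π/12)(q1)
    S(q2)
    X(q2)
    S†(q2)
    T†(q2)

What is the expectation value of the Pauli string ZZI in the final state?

In the final state, ZZI has expectation 1.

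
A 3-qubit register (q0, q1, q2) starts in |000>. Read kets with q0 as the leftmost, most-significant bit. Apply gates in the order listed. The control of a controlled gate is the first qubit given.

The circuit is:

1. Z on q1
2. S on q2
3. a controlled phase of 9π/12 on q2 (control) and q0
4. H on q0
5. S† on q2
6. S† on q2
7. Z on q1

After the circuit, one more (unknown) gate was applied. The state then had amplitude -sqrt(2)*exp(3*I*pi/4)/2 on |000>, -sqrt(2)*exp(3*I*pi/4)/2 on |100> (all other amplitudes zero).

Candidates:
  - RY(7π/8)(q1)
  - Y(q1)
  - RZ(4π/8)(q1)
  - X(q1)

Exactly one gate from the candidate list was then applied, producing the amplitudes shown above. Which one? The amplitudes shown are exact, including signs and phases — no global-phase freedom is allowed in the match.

The unique candidate consistent with the amplitudes is RZ(4π/8)(q1).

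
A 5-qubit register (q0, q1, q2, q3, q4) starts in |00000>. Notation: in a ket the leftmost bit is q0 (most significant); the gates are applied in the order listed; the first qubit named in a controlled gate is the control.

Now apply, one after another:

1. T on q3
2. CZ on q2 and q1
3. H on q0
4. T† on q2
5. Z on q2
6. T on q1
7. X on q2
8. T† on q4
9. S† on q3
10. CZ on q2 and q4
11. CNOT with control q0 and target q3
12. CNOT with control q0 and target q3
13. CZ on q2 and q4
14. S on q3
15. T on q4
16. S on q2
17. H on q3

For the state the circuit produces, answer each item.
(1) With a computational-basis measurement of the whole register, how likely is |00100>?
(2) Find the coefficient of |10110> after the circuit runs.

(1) Outcome |00100> occurs with probability 1/4. Key observation: steps 8-15 multiply out to the identity, so the circuit reduces to the remaining gates.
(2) |10110> carries amplitude I/2 in the final state.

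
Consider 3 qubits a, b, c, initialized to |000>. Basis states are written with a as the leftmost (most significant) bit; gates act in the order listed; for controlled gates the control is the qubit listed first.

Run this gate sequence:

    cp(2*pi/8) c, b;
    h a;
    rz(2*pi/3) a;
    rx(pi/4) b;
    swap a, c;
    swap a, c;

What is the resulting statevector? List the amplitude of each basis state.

After the circuit, the state carries amplitude -sqrt(2*sqrt(2) + 4)*exp(2*I*pi/3)/4 on |000>, 0 on |001>, -sqrt(4 - 2*sqrt(2))*exp(I*pi/6)/4 on |010>, 0 on |011>, sqrt(2*sqrt(2) + 4)*exp(I*pi/3)/4 on |100>, 0 on |101>, -sqrt(4 - 2*sqrt(2))*exp(5*I*pi/6)/4 on |110>, 0 on |111>.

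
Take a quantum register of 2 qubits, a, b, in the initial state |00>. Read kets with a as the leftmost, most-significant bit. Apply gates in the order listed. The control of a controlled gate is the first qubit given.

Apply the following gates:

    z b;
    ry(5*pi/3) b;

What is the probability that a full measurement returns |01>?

Outcome |01> occurs with probability 1/4.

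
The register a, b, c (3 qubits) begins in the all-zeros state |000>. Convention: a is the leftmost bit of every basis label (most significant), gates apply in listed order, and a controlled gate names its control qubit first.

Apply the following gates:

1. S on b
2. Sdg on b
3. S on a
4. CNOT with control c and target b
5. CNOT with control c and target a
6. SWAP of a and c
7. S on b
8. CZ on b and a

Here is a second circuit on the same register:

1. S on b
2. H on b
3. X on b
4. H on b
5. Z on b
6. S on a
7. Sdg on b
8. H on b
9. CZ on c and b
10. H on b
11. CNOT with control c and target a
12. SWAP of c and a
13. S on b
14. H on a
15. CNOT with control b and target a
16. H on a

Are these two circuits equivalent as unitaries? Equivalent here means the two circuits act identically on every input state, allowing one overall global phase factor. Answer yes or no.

Yes — the two circuits implement the same unitary up to a global phase.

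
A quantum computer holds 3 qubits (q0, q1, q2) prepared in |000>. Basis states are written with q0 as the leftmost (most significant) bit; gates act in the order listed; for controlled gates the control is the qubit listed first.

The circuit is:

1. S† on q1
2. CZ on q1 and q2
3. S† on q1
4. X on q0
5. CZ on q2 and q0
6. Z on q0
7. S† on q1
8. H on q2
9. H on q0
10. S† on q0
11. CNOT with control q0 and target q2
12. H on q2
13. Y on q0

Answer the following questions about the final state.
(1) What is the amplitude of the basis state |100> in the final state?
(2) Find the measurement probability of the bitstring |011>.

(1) |100> carries amplitude -sqrt(2)*I/2 in the final state.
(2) A full measurement returns |011> with probability 0.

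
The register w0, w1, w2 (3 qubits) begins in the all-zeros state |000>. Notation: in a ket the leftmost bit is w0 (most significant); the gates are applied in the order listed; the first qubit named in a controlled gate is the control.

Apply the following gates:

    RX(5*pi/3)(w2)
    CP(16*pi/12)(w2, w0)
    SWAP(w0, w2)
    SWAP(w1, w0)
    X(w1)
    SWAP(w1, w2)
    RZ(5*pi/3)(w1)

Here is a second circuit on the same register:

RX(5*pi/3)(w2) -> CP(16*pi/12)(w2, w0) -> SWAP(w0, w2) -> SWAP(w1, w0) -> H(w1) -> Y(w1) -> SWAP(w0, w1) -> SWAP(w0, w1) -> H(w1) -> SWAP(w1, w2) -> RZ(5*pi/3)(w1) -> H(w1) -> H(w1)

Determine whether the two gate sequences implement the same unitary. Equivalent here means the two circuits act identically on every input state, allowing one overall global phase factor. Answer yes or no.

No, they are not equivalent — no single phase factor reconciles the two unitaries.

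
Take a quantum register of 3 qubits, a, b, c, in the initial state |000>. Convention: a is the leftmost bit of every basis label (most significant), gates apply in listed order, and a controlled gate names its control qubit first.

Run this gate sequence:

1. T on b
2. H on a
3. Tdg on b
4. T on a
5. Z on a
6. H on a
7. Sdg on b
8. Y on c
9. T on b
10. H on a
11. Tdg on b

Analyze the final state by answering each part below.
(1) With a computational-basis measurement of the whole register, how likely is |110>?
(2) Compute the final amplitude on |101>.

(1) The probability of measuring |110> is 0.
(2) The amplitude on |101> is -sqrt(2)*exp(3*I*pi/4)/2.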